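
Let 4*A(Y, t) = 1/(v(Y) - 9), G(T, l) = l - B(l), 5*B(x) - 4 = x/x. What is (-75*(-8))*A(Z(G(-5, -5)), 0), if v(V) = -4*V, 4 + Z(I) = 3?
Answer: -30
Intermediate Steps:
B(x) = 1 (B(x) = ⅘ + (x/x)/5 = ⅘ + (⅕)*1 = ⅘ + ⅕ = 1)
G(T, l) = -1 + l (G(T, l) = l - 1*1 = l - 1 = -1 + l)
Z(I) = -1 (Z(I) = -4 + 3 = -1)
A(Y, t) = 1/(4*(-9 - 4*Y)) (A(Y, t) = 1/(4*(-4*Y - 9)) = 1/(4*(-9 - 4*Y)))
(-75*(-8))*A(Z(G(-5, -5)), 0) = (-75*(-8))*(-1/(36 + 16*(-1))) = 600*(-1/(36 - 16)) = 600*(-1/20) = -30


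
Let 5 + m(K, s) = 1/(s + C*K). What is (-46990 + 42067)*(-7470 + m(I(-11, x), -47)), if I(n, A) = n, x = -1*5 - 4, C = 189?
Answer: 78235582473/2126 ≈ 3.6799e+7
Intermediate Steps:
x = -9 (x = -5 - 4 = -9)
m(K, s) = -5 + 1/(s + 189*K)
(-46990 + 42067)*(-7470 + m(I(-11, x), -47)) = (-46990 + 42067)*(-7470 + (1 - 945*(-11) - 5*(-47))/(-47 + 189*(-11))) = -4923*(-7470 + (1 + 10395 + 235)/(-47 - 2079)) = -4923*(-7470 + 10631/(-2126)) = -4923*(-7470 - 1/2126*10631) = -4923*(-7470 - 10631/2126) = -4923*(-15891851/2126) = 78235582473/2126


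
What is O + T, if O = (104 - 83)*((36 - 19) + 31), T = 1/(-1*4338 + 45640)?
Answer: 41632417/41302 ≈ 1008.0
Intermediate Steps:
T = 1/41302 (T = 1/(-4338 + 45640) = 1/41302 ≈ 2.4212e-5)
O = 1008 (O = 21*(17 + 31) = 21*48 = 1008)
O + T = 1008 + 1/41302 = 41632417/41302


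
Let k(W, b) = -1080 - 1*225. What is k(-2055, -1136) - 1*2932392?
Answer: -2933697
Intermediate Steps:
k(W, b) = -1305 (k(W, b) = -1080 - 225 = -1305)
k(-2055, -1136) - 1*2932392 = -1305 - 1*2932392 = -1305 - 2932392 = -2933697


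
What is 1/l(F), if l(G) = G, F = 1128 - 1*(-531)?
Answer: 1/1659 ≈ 0.00060277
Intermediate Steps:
F = 1659 (F = 1128 + 531 = 1659)
1/l(F) = 1/1659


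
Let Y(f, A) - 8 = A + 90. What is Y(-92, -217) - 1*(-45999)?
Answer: 45880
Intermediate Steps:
Y(f, A) = 98 + A (Y(f, A) = 8 + (A + 90) = 8 + (90 + A) = 98 + A)
Y(-92, -217) - 1*(-45999) = (98 - 217) - 1*(-45999) = -119 + 45999 = 45880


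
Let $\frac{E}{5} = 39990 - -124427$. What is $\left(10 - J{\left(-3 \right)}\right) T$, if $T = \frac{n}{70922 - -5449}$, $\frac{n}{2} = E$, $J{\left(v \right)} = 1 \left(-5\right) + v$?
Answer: $\frac{9865020}{25457} \approx 387.52$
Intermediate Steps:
$J{\left(v \right)} = -5 + v$
$E = 822085$ ($E = 5 \left(39990 - -124427\right) = 5 \left(39990 + 124427\right) = 5 \cdot 164417 = 822085$)
$n = 1644170$ ($n = 2 \cdot 822085 = 1644170$)
$T = \frac{1644170}{76371}$ ($T = \frac{1644170}{70922 - -5449} = \frac{1644170}{70922 + 5449} = \frac{1644170}{76371} \approx 21.529$)
$\left(10 - J{\left(-3 \right)}\right) T = \left(10 - \left(-5 - 3\right)\right) \frac{1644170}{76371} = \left(10 - -8\right) \frac{1644170}{76371} = \left(10 + 8\right) \frac{1644170}{76371} = 18 \cdot \frac{1644170}{76371} = \frac{9865020}{25457}$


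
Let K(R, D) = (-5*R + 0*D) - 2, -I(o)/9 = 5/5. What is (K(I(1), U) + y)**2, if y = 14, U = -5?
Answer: 3249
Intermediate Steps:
I(o) = -9 (I(o) = -45/5 = -9*1 = -9)
K(R, D) = -2 - 5*R (K(R, D) = (-5*R + 0) - 2 = -5*R - 2 = -2 - 5*R)
(K(I(1), U) + y)**2 = ((-2 - 5*(-9)) + 14)**2 = ((-2 + 45) + 14)**2 = (43 + 14)**2 = 57**2 = 3249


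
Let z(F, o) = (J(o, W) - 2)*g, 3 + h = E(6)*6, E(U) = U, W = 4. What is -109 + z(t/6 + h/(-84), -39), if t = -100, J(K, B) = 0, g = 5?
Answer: -119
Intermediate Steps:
h = 33 (h = -3 + 6*6 = -3 + 36 = 33)
z(F, o) = -10 (z(F, o) = (0 - 2)*5 = -2*5 = -10)
-109 + z(t/6 + h/(-84), -39) = -109 - 10 = -119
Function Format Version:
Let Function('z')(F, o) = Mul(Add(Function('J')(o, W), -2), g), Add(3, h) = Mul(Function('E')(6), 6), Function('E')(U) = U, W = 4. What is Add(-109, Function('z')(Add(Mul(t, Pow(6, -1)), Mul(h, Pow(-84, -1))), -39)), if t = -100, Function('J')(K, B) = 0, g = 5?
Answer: -119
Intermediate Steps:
h = 33 (h = Add(-3, Mul(6, 6)) = Add(-3, 36) = 33)
Function('z')(F, o) = -10 (Function('z')(F, o) = Mul(Add(0, -2), 5) = Mul(-2, 5) = -10)
Add(-109, Function('z')(Add(Mul(t, Pow(6, -1)), Mul(h, Pow(-84, -1))), -39)) = Add(-109, -10) = -119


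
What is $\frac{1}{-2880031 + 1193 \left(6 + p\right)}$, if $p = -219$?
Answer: $- \frac{1}{3134140} \approx -3.1907 \cdot 10^{-7}$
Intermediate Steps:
$\frac{1}{-2880031 + 1193 \left(6 + p\right)} = \frac{1}{-2880031 + 1193 \left(6 - 219\right)} = \frac{1}{-2880031 + 1193 \left(-213\right)} = \frac{1}{-2880031 - 254109} = \frac{1}{-3134140} = - \frac{1}{3134140}$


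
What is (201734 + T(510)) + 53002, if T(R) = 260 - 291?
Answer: 254705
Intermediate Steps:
T(R) = -31
(201734 + T(510)) + 53002 = (201734 - 31) + 53002 = 201703 + 53002 = 254705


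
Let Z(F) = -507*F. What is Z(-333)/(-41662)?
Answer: -4563/1126 ≈ -4.0524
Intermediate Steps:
Z(-333)/(-41662) = -507*(-333)/(-41662) = 168831*(-1/41662) = -4563/1126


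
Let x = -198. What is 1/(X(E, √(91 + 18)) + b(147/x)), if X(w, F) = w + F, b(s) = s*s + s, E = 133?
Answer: 2520011340/332611359001 - 18974736*√109/332611359001 ≈ 0.0069809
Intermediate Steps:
b(s) = s + s² (b(s) = s² + s = s + s²)
X(w, F) = F + w
1/(X(E, √(91 + 18)) + b(147/x)) = 1/((√(91 + 18) + 133) + (147/(-198))*(1 + 147/(-198))) = 1/((√109 + 133) + (147*(-1/198))*(1 + 147*(-1/198))) = 1/((133 + √109) - 49*(1 - 49/66)/66) = 1/((133 + √109) - 49/66*17/66) = 1/((133 + √109) - 833/4356) = 1/(578515/4356 + √109)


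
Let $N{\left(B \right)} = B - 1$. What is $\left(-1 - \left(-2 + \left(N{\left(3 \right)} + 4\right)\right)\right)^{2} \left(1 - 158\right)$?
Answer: $-3925$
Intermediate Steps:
$N{\left(B \right)} = -1 + B$
$\left(-1 - \left(-2 + \left(N{\left(3 \right)} + 4\right)\right)\right)^{2} \left(1 - 158\right) = \left(-1 - \left(-2 + \left(\left(-1 + 3\right) + 4\right)\right)\right)^{2} \left(1 - 158\right) = \left(-1 - \left(-2 + \left(2 + 4\right)\right)\right)^{2} \left(-157\right) = \left(-1 - \left(-2 + 6\right)\right)^{2} \left(-157\right) = \left(-1 - 4\right)^{2} \left(-157\right) = \left(-5\right)^{2} \left(-157\right) = 25 \left(-157\right) = -3925$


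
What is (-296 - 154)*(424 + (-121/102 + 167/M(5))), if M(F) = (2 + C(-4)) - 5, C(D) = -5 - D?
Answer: -5830275/34 ≈ -1.7148e+5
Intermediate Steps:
M(F) = -4 (M(F) = (2 + (-5 - 1*(-4))) - 5 = (2 + (-5 + 4)) - 5 = (2 - 1) - 5 = 1 - 5 = -4)
(-296 - 154)*(424 + (-121/102 + 167/M(5))) = (-296 - 154)*(424 + (-121/102 + 167/(-4))) = -450*(424 + (-121*1/102 + 167*(-¼))) = -450*(424 + (-121/102 - 167/4)) = -450*(424 - 8759/204) = -450*77737/204 = -5830275/34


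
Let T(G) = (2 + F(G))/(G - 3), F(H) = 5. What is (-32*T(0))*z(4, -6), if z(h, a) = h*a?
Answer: -1792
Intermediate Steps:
z(h, a) = a*h
T(G) = 7/(-3 + G) (T(G) = (2 + 5)/(G - 3) = 7/(-3 + G))
(-32*T(0))*z(4, -6) = (-224/(-3 + 0))*(-6*4) = -224/(-3)*(-24) = -224*(-1)/3*(-24) = -32*(-7/3)*(-24) = (224/3)*(-24) = -1792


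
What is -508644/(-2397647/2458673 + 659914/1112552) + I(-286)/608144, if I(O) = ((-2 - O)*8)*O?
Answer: 539628695916517485524/405297813539951 ≈ 1.3314e+6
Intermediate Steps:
I(O) = O*(-16 - 8*O) (I(O) = (-16 - 8*O)*O = O*(-16 - 8*O))
-508644/(-2397647/2458673 + 659914/1112552) + I(-286)/608144 = -508644/(-2397647/2458673 + 659914/1112552) - 8*(-286)*(2 - 286)/608144 = -508644/(-2397647*1/2458673 + 659914*(1/1112552)) - 8*(-286)*(-284)*(1/608144) = -508644/(-342521/351239 + 329957/556276) - 649792*1/608144 = -508644/(-10663206439/27912260852) - 40612/38009 = -508644*(-27912260852/10663206439) - 40612/38009 = 14197404008804688/10663206439 - 40612/38009 = 539628695916517485524/405297813539951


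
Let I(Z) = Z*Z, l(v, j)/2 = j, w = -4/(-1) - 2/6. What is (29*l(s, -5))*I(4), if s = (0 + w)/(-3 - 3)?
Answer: -4640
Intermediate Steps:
w = 11/3 (w = -4*(-1) - 2*1/6 = 4 - 1/3 = 11/3 ≈ 3.6667)
s = -11/18 (s = (0 + 11/3)/(-3 - 3) = (11/3)/(-6) = (11/3)*(-1/6) = -11/18 ≈ -0.61111)
l(v, j) = 2*j
I(Z) = Z**2
(29*l(s, -5))*I(4) = (29*(2*(-5)))*4**2 = (29*(-10))*16 = -290*16 = -4640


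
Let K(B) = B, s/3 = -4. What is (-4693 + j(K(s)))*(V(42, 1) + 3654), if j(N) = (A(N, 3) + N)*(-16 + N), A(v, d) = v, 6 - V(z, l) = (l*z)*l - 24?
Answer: -14644482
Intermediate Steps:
s = -12 (s = 3*(-4) = -12)
V(z, l) = 30 - z*l² (V(z, l) = 6 - ((l*z)*l - 24) = 6 - (z*l² - 24) = 6 - (-24 + z*l²) = 6 + (24 - z*l²) = 30 - z*l²)
j(N) = 2*N*(-16 + N) (j(N) = (N + N)*(-16 + N) = (2*N)*(-16 + N) = 2*N*(-16 + N))
(-4693 + j(K(s)))*(V(42, 1) + 3654) = (-4693 + 2*(-12)*(-16 - 12))*((30 - 1*42*1²) + 3654) = (-4693 + 2*(-12)*(-28))*((30 - 1*42*1) + 3654) = (-4693 + 672)*((30 - 42) + 3654) = -4021*(-12 + 3654) = -4021*3642 = -14644482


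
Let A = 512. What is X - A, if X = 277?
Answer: -235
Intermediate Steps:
X - A = 277 - 1*512 = 277 - 512 = -235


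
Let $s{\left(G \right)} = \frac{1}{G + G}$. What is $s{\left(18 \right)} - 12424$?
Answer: $- \frac{447263}{36} \approx -12424.0$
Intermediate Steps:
$s{\left(G \right)} = \frac{1}{2 G}$
$s{\left(18 \right)} - 12424 = \frac{1}{2 \cdot 18} - 12424 = \frac{1}{2} \cdot \frac{1}{18} - 12424 = \frac{1}{36} - 12424 = - \frac{447263}{36}$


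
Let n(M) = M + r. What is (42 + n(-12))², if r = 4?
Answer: 1156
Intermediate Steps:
n(M) = 4 + M (n(M) = M + 4 = 4 + M)
(42 + n(-12))² = (42 + (4 - 12))² = (42 - 8)² = 34² = 1156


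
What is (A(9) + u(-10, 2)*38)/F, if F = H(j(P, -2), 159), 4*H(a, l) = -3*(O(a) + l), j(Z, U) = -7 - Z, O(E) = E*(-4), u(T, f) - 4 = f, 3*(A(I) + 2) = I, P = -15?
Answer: -916/381 ≈ -2.4042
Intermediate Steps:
A(I) = -2 + I/3
u(T, f) = 4 + f
O(E) = -4*E
H(a, l) = 3*a - 3*l/4 (H(a, l) = (-3*(-4*a + l))/4 = (-3*(l - 4*a))/4 = (-3*l + 12*a)/4 = 3*a - 3*l/4)
F = -381/4 (F = 3*(-7 - 1*(-15)) - ¾*159 = 3*(-7 + 15) - 477/4 = 3*8 - 477/4 = 24 - 477/4 = -381/4 ≈ -95.250)
(A(9) + u(-10, 2)*38)/F = ((-2 + (⅓)*9) + (4 + 2)*38)/(-381/4) = ((-2 + 3) + 6*38)*(-4/381) = (1 + 228)*(-4/381) = 229*(-4/381) = -916/381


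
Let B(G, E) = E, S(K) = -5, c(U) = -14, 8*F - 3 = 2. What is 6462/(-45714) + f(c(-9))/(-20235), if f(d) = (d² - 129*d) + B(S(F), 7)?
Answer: -1952614/8114235 ≈ -0.24064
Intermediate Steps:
F = 5/8 (F = 3/8 + (⅛)*2 = 3/8 + ¼ = 5/8 ≈ 0.62500)
f(d) = 7 + d² - 129*d (f(d) = (d² - 129*d) + 7 = 7 + d² - 129*d)
6462/(-45714) + f(c(-9))/(-20235) = 6462/(-45714) + (7 + (-14)² - 129*(-14))/(-20235) = 6462*(-1/45714) + (7 + 196 + 1806)*(-1/20235) = -1077/7619 + 2009*(-1/20235) = -1077/7619 - 2009/20235 = -1952614/8114235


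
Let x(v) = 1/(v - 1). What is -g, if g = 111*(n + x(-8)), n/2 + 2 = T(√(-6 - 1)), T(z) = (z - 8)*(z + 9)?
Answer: 53983/3 - 222*I*√7 ≈ 17994.0 - 587.36*I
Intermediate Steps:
T(z) = (-8 + z)*(9 + z)
x(v) = 1/(-1 + v)
n = -162 + 2*I*√7 (n = -4 + 2*(-72 + √(-6 - 1) + (√(-6 - 1))²) = -4 + 2*(-72 + √(-7) + (√(-7))²) = -4 + 2*(-72 + I*√7 + (I*√7)²) = -4 + 2*(-72 + I*√7 - 7) = -4 + 2*(-79 + I*√7) = -4 + (-158 + 2*I*√7) = -162 + 2*I*√7 ≈ -162.0 + 5.2915*I)
g = -53983/3 + 222*I*√7 (g = 111*((-162 + 2*I*√7) + 1/(-1 - 8)) = 111*((-162 + 2*I*√7) + 1/(-9)) = 111*((-162 + 2*I*√7) - ⅑) = 111*(-1459/9 + 2*I*√7) = -53983/3 + 222*I*√7 ≈ -17994.0 + 587.36*I)
-g = -(-53983/3 + 222*I*√7) = 53983/3 - 222*I*√7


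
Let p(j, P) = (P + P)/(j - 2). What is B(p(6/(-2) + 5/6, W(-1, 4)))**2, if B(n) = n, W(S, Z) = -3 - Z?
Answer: 7056/625 ≈ 11.290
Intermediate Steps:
p(j, P) = 2*P/(-2 + j) (p(j, P) = (2*P)/(-2 + j) = 2*P/(-2 + j))
B(p(6/(-2) + 5/6, W(-1, 4)))**2 = (2*(-3 - 1*4)/(-2 + (6/(-2) + 5/6)))**2 = (2*(-3 - 4)/(-2 + (6*(-1/2) + 5*(1/6))))**2 = (2*(-7)/(-2 + (-3 + 5/6)))**2 = (2*(-7)/(-2 - 13/6))**2 = (2*(-7)/(-25/6))**2 = (2*(-7)*(-6/25))**2 = (84/25)**2 = 7056/625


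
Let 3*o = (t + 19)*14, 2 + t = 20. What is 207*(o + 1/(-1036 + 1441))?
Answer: 1608413/45 ≈ 35743.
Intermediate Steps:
t = 18 (t = -2 + 20 = 18)
o = 518/3 (o = ((18 + 19)*14)/3 = (37*14)/3 = (⅓)*518 = 518/3 ≈ 172.67)
207*(o + 1/(-1036 + 1441)) = 207*(518/3 + 1/(-1036 + 1441)) = 207*(518/3 + 1/405) = 207*(69931/405) = 1608413/45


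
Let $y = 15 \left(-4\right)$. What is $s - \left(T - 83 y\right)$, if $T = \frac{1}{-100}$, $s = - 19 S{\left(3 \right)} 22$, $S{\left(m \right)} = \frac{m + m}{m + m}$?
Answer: $- \frac{539799}{100} \approx -5398.0$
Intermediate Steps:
$S{\left(m \right)} = 1$ ($S{\left(m \right)} = \frac{2 m}{2 m} = 2 m \frac{1}{2 m} = 1$)
$s = -418$ ($s = \left(-19\right) 1 \cdot 22 = \left(-19\right) 22 = -418$)
$T = - \frac{1}{100} \approx -0.01$
$y = -60$
$s - \left(T - 83 y\right) = -418 - \left(- \frac{1}{100} - -4980\right) = -418 - \left(- \frac{1}{100} + 4980\right) = -418 - \frac{497999}{100} = - \frac{539799}{100}$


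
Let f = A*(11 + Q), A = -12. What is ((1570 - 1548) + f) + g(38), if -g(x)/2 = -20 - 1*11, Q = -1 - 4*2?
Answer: 60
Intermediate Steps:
Q = -9 (Q = -1 - 8 = -9)
f = -24 (f = -12*(11 - 9) = -12*2 = -24)
g(x) = 62 (g(x) = -2*(-20 - 1*11) = -2*(-20 - 11) = -2*(-31) = 62)
((1570 - 1548) + f) + g(38) = ((1570 - 1548) - 24) + 62 = (22 - 24) + 62 = -2 + 62 = 60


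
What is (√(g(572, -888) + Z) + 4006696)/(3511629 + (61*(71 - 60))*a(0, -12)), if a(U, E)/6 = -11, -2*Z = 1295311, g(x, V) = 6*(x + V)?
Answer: 4006696/3467343 + 13*I*√15374/6934686 ≈ 1.1556 + 0.00023244*I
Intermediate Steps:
g(x, V) = 6*V + 6*x (g(x, V) = 6*(V + x) = 6*V + 6*x)
Z = -1295311/2 (Z = -½*1295311 = -1295311/2 ≈ -6.4766e+5)
a(U, E) = -66 (a(U, E) = 6*(-11) = -66)
(√(g(572, -888) + Z) + 4006696)/(3511629 + (61*(71 - 60))*a(0, -12)) = (√((6*(-888) + 6*572) - 1295311/2) + 4006696)/(3511629 + (61*(71 - 60))*(-66)) = (√((-5328 + 3432) - 1295311/2) + 4006696)/(3511629 + (61*11)*(-66)) = (√(-1896 - 1295311/2) + 4006696)/(3511629 + 671*(-66)) = (√(-1299103/2) + 4006696)/(3511629 - 44286) = (13*I*√15374/2 + 4006696)/3467343 = (4006696 + 13*I*√15374/2)*(1/3467343) = 4006696/3467343 + 13*I*√15374/6934686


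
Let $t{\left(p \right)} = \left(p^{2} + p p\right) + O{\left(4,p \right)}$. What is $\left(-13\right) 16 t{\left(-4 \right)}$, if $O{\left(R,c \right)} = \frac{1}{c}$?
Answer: $-6604$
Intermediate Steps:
$t{\left(p \right)} = \frac{1}{p} + 2 p^{2}$ ($t{\left(p \right)} = \left(p^{2} + p p\right) + \frac{1}{p} = \left(p^{2} + p^{2}\right) + \frac{1}{p} = 2 p^{2} + \frac{1}{p} = \frac{1}{p} + 2 p^{2}$)
$\left(-13\right) 16 t{\left(-4 \right)} = \left(-13\right) 16 \frac{1 + 2 \left(-4\right)^{3}}{-4} = - 208 \left(- \frac{1 + 2 \left(-64\right)}{4}\right) = - 208 \left(- \frac{1 - 128}{4}\right) = - 208 \left(\left(- \frac{1}{4}\right) \left(-127\right)\right) = \left(-208\right) \frac{127}{4} = -6604$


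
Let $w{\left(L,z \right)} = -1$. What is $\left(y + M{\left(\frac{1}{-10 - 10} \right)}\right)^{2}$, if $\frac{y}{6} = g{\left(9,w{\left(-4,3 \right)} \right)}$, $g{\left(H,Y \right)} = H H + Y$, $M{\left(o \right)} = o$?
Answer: $\frac{92140801}{400} \approx 2.3035 \cdot 10^{5}$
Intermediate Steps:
$g{\left(H,Y \right)} = Y + H^{2}$ ($g{\left(H,Y \right)} = H^{2} + Y = Y + H^{2}$)
$y = 480$ ($y = 6 \left(-1 + 9^{2}\right) = 6 \left(-1 + 81\right) = 6 \cdot 80 = 480$)
$\left(y + M{\left(\frac{1}{-10 - 10} \right)}\right)^{2} = \left(480 + \frac{1}{-10 - 10}\right)^{2} = \left(480 + \frac{1}{-20}\right)^{2} = \left(480 - \frac{1}{20}\right)^{2} = \left(\frac{9599}{20}\right)^{2} = \frac{92140801}{400}$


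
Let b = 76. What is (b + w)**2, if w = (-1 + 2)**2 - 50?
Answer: 729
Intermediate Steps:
w = -49 (w = 1**2 - 50 = 1 - 50 = -49)
(b + w)**2 = (76 - 49)**2 = 27**2 = 729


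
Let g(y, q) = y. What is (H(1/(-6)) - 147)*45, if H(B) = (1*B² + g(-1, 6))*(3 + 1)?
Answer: -6790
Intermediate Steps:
H(B) = -4 + 4*B² (H(B) = (1*B² - 1)*(3 + 1) = (B² - 1)*4 = (-1 + B²)*4 = -4 + 4*B²)
(H(1/(-6)) - 147)*45 = ((-4 + 4*(1/(-6))²) - 147)*45 = ((-4 + 4*(-⅙)²) - 147)*45 = ((-4 + 4*(1/36)) - 147)*45 = ((-4 + ⅑) - 147)*45 = (-35/9 - 147)*45 = -1358/9*45 = -6790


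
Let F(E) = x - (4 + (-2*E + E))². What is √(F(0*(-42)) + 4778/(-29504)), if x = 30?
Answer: √188216158/3688 ≈ 3.7200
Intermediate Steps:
F(E) = 30 - (4 - E)² (F(E) = 30 - (4 + (-2*E + E))² = 30 - (4 - E)²)
√(F(0*(-42)) + 4778/(-29504)) = √((30 - (-4 + 0*(-42))²) + 4778/(-29504)) = √((30 - (-4 + 0)²) + 4778*(-1/29504)) = √((30 - 1*(-4)²) - 2389/14752) = √((30 - 1*16) - 2389/14752) = √((30 - 16) - 2389/14752) = √(14 - 2389/14752) = √(204139/14752) = √188216158/3688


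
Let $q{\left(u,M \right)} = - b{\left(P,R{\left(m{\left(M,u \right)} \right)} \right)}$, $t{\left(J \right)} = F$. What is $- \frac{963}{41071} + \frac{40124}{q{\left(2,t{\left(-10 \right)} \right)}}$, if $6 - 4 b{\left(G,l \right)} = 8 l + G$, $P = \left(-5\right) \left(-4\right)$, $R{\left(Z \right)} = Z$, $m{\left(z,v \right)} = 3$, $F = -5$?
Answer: $\frac{3295847311}{780349} \approx 4223.6$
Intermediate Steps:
$t{\left(J \right)} = -5$
$P = 20$
$b{\left(G,l \right)} = \frac{3}{2} - 2 l - \frac{G}{4}$ ($b{\left(G,l \right)} = \frac{3}{2} - \frac{8 l + G}{4} = \frac{3}{2} - \frac{G + 8 l}{4} = \frac{3}{2} - \left(2 l + \frac{G}{4}\right) = \frac{3}{2} - 2 l - \frac{G}{4}$)
$q{\left(u,M \right)} = \frac{19}{2}$ ($q{\left(u,M \right)} = - (\frac{3}{2} - 6 - 5) = \left(-1\right) \left(- \frac{19}{2}\right) = \frac{19}{2}$)
$- \frac{963}{41071} + \frac{40124}{q{\left(2,t{\left(-10 \right)} \right)}} = - \frac{963}{41071} + \frac{40124}{\frac{19}{2}} = \left(-963\right) \frac{1}{41071} + 40124 \cdot \frac{2}{19} = - \frac{963}{41071} + \frac{80248}{19} = \frac{3295847311}{780349}$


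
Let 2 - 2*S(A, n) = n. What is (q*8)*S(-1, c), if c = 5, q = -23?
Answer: 276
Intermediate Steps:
S(A, n) = 1 - n/2
(q*8)*S(-1, c) = (-23*8)*(1 - 1/2*5) = -184*(1 - 5/2) = -184*(-3/2) = 276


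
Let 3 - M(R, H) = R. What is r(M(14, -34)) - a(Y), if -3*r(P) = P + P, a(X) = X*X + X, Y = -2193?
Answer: -14421146/3 ≈ -4.8070e+6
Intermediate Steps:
M(R, H) = 3 - R
a(X) = X + X² (a(X) = X² + X = X + X²)
r(P) = -2*P/3 (r(P) = -(P + P)/3 = -2*P/3)
r(M(14, -34)) - a(Y) = -2*(3 - 1*14)/3 - (-2193)*(1 - 2193) = -2*(3 - 14)/3 - (-2193)*(-2192) = -⅔*(-11) - 1*4807056 = 22/3 - 4807056 = -14421146/3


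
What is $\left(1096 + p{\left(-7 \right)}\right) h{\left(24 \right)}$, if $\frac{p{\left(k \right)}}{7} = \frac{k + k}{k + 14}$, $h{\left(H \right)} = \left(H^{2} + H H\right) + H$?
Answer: $1272432$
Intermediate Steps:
$h{\left(H \right)} = H + 2 H^{2}$ ($h{\left(H \right)} = \left(H^{2} + H^{2}\right) + H = 2 H^{2} + H = H + 2 H^{2}$)
$p{\left(k \right)} = \frac{14 k}{14 + k}$ ($p{\left(k \right)} = 7 \frac{k + k}{k + 14} = 7 \frac{2 k}{14 + k} = \frac{14 k}{14 + k}$)
$\left(1096 + p{\left(-7 \right)}\right) h{\left(24 \right)} = \left(1096 + 14 \left(-7\right) \frac{1}{14 - 7}\right) 24 \left(1 + 2 \cdot 24\right) = \left(1096 + 14 \left(-7\right) \frac{1}{7}\right) 24 \left(1 + 48\right) = \left(1096 + 14 \left(-7\right) \frac{1}{7}\right) 24 \cdot 49 = \left(1096 - 14\right) 1176 = 1082 \cdot 1176 = 1272432$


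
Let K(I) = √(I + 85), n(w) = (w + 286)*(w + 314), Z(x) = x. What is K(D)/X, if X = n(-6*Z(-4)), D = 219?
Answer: √19/26195 ≈ 0.00016640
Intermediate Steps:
n(w) = (286 + w)*(314 + w)
K(I) = √(85 + I)
X = 104780 (X = 89804 + (-6*(-4))² + 600*(-6*(-4)) = 89804 + 24² + 600*24 = 89804 + 576 + 14400 = 104780)
K(D)/X = √(85 + 219)/104780 = √304*(1/104780) = (4*√19)*(1/104780) = √19/26195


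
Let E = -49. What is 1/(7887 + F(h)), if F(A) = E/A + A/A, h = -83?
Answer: 83/654753 ≈ 0.00012677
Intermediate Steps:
F(A) = 1 - 49/A (F(A) = -49/A + A/A = -49/A + 1 = 1 - 49/A)
1/(7887 + F(h)) = 1/(7887 + (-49 - 83)/(-83)) = 1/(7887 - 1/83*(-132)) = 1/(7887 + 132/83) = 1/(654753/83) = 83/654753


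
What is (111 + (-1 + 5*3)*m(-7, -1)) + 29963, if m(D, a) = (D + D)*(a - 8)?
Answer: 31838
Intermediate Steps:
m(D, a) = 2*D*(-8 + a) (m(D, a) = (2*D)*(-8 + a) = 2*D*(-8 + a))
(111 + (-1 + 5*3)*m(-7, -1)) + 29963 = (111 + (-1 + 5*3)*(2*(-7)*(-8 - 1))) + 29963 = (111 + (-1 + 15)*(2*(-7)*(-9))) + 29963 = (111 + 14*126) + 29963 = (111 + 1764) + 29963 = 1875 + 29963 = 31838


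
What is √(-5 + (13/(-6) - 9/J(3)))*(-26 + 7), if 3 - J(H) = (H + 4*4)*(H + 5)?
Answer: -19*I*√5679582/894 ≈ -50.649*I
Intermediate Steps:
J(H) = 3 - (5 + H)*(16 + H) (J(H) = 3 - (H + 4*4)*(H + 5) = 3 - (H + 16)*(5 + H) = 3 - (16 + H)*(5 + H) = 3 - (5 + H)*(16 + H))
√(-5 + (13/(-6) - 9/J(3)))*(-26 + 7) = √(-5 + (13/(-6) - 9/(-77 - 1*3² - 21*3)))*(-26 + 7) = √(-5 + (13*(-⅙) - 9/(-77 - 1*9 - 63)))*(-19) = √(-5 + (-13/6 - 9/(-77 - 9 - 63)))*(-19) = √(-5 + (-13/6 - 9/(-149)))*(-19) = √(-5 + (-13/6 - 9*(-1/149)))*(-19) = √(-5 + (-13/6 + 9/149))*(-19) = √(-5 - 1883/894)*(-19) = √(-6353/894)*(-19) = (I*√5679582/894)*(-19) = -19*I*√5679582/894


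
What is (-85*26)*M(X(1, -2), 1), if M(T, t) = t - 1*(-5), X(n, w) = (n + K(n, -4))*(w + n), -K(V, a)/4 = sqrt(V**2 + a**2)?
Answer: -13260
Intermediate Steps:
K(V, a) = -4*sqrt(V**2 + a**2)
X(n, w) = (n + w)*(n - 4*sqrt(16 + n**2)) (X(n, w) = (n - 4*sqrt(n**2 + (-4)**2))*(w + n) = (n - 4*sqrt(n**2 + 16))*(n + w) = (n - 4*sqrt(16 + n**2))*(n + w) = (n + w)*(n - 4*sqrt(16 + n**2)))
M(T, t) = 5 + t (M(T, t) = t + 5 = 5 + t)
(-85*26)*M(X(1, -2), 1) = (-85*26)*(5 + 1) = -2210*6 = -13260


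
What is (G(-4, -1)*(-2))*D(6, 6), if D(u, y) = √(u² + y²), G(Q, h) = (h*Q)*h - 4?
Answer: 96*√2 ≈ 135.76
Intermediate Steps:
G(Q, h) = -4 + Q*h² (G(Q, h) = (Q*h)*h - 4 = Q*h² - 4 = -4 + Q*h²)
(G(-4, -1)*(-2))*D(6, 6) = ((-4 - 4*(-1)²)*(-2))*√(6² + 6²) = ((-4 - 4*1)*(-2))*√(36 + 36) = ((-4 - 4)*(-2))*√72 = (-8*(-2))*(6*√2) = 16*(6*√2) = 96*√2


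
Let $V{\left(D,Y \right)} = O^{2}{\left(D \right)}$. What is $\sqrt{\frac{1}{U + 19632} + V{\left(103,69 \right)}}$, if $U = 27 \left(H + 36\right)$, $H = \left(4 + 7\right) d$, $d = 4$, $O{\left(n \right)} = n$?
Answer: $\frac{\sqrt{314882590098}}{5448} \approx 103.0$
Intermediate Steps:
$H = 44$ ($H = \left(4 + 7\right) 4 = 11 \cdot 4 = 44$)
$U = 2160$ ($U = 27 \left(44 + 36\right) = 27 \cdot 80 = 2160$)
$V{\left(D,Y \right)} = D^{2}$
$\sqrt{\frac{1}{U + 19632} + V{\left(103,69 \right)}} = \sqrt{\frac{1}{2160 + 19632} + 103^{2}} = \sqrt{\frac{1}{21792} + 10609} = \sqrt{\frac{231191329}{21792}} = \frac{\sqrt{314882590098}}{5448}$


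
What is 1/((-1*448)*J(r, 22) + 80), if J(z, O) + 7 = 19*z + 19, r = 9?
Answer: -1/81904 ≈ -1.2209e-5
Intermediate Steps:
J(z, O) = 12 + 19*z (J(z, O) = -7 + (19*z + 19) = -7 + (19 + 19*z) = 12 + 19*z)
1/((-1*448)*J(r, 22) + 80) = 1/((-1*448)*(12 + 19*9) + 80) = 1/(-448*(12 + 171) + 80) = 1/(-448*183 + 80) = 1/(-81984 + 80) = 1/(-81904) = -1/81904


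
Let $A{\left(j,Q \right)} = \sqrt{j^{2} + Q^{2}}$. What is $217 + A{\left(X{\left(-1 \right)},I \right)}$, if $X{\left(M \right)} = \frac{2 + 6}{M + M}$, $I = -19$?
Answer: $217 + \sqrt{377} \approx 236.42$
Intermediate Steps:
$X{\left(M \right)} = \frac{4}{M}$ ($X{\left(M \right)} = \frac{1}{2 M} 8 = \frac{4}{M}$)
$A{\left(j,Q \right)} = \sqrt{Q^{2} + j^{2}}$
$217 + A{\left(X{\left(-1 \right)},I \right)} = 217 + \sqrt{\left(-19\right)^{2} + \left(\frac{4}{-1}\right)^{2}} = 217 + \sqrt{361 + \left(4 \left(-1\right)\right)^{2}} = 217 + \sqrt{361 + \left(-4\right)^{2}} = 217 + \sqrt{361 + 16} = 217 + \sqrt{377}$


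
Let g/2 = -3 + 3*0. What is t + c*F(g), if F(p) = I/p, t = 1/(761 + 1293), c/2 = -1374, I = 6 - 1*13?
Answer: -6585123/2054 ≈ -3206.0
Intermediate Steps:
I = -7 (I = 6 - 13 = -7)
g = -6 (g = 2*(-3 + 3*0) = 2*(-3 + 0) = 2*(-3) = -6)
c = -2748 (c = 2*(-1374) = -2748)
t = 1/2054 ≈ 0.00048685
F(p) = -7/p
t + c*F(g) = 1/2054 - (-19236)/(-6) = 1/2054 - (-19236)*(-1)/6 = 1/2054 - 2748*7/6 = 1/2054 - 3206 = -6585123/2054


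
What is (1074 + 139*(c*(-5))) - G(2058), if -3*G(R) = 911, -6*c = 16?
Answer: 3231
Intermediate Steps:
c = -8/3 (c = -1/6*16 = -8/3 ≈ -2.6667)
G(R) = -911/3 (G(R) = -1/3*911 = -911/3)
(1074 + 139*(c*(-5))) - G(2058) = (1074 + 139*(-8/3*(-5))) - 1*(-911/3) = (1074 + 139*(40/3)) + 911/3 = (1074 + 5560/3) + 911/3 = 8782/3 + 911/3 = 3231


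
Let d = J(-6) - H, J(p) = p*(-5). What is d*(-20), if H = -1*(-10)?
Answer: -400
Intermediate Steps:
H = 10
J(p) = -5*p
d = 20 (d = -5*(-6) - 1*10 = 30 - 10 = 20)
d*(-20) = 20*(-20) = -400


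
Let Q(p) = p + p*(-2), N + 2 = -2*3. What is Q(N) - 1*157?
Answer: -149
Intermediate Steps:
N = -8 (N = -2 - 2*3 = -2 - 6 = -8)
Q(p) = -p (Q(p) = p - 2*p = -p)
Q(N) - 1*157 = -1*(-8) - 1*157 = 8 - 157 = -149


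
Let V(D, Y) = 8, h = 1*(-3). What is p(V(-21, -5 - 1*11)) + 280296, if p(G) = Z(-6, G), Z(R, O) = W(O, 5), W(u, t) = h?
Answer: 280293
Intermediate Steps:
h = -3
W(u, t) = -3
Z(R, O) = -3
p(G) = -3
p(V(-21, -5 - 1*11)) + 280296 = -3 + 280296 = 280293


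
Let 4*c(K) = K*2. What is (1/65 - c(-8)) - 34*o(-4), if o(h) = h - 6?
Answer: 22361/65 ≈ 344.02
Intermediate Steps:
c(K) = K/2 (c(K) = (K*2)/4 = (2*K)/4 = K/2)
o(h) = -6 + h
(1/65 - c(-8)) - 34*o(-4) = (1/65 - (-8)/2) - 34*(-6 - 4) = (1/65 - 1*(-4)) - 34*(-10) = (1/65 + 4) + 340 = 261/65 + 340 = 22361/65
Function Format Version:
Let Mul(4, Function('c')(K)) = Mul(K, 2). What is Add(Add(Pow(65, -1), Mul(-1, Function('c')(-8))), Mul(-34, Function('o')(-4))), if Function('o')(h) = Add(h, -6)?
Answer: Rational(22361, 65) ≈ 344.02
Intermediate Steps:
Function('c')(K) = Mul(Rational(1, 2), K) (Function('c')(K) = Mul(Rational(1, 4), Mul(K, 2)) = Mul(Rational(1, 4), Mul(2, K)) = Mul(Rational(1, 2), K))
Function('o')(h) = Add(-6, h)
Add(Add(Pow(65, -1), Mul(-1, Function('c')(-8))), Mul(-34, Function('o')(-4))) = Add(Add(Pow(65, -1), Mul(-1, Mul(Rational(1, 2), -8))), Mul(-34, Add(-6, -4))) = Add(Add(Rational(1, 65), Mul(-1, -4)), Mul(-34, -10)) = Add(Add(Rational(1, 65), 4), 340) = Add(Rational(261, 65), 340) = Rational(22361, 65)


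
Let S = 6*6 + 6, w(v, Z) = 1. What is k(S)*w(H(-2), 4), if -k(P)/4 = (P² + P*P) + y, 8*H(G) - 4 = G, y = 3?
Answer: -14124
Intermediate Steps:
H(G) = ½ + G/8
S = 42 (S = 36 + 6 = 42)
k(P) = -12 - 8*P² (k(P) = -4*((P² + P*P) + 3) = -4*((P² + P²) + 3) = -4*(2*P² + 3) = -4*(3 + 2*P²) = -12 - 8*P²)
k(S)*w(H(-2), 4) = (-12 - 8*42²)*1 = (-12 - 8*1764)*1 = (-12 - 14112)*1 = -14124*1 = -14124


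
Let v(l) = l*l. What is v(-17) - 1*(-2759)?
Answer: 3048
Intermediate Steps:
v(l) = l**2
v(-17) - 1*(-2759) = (-17)**2 - 1*(-2759) = 289 + 2759 = 3048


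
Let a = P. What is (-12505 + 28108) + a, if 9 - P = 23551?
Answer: -7939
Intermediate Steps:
P = -23542 (P = 9 - 1*23551 = 9 - 23551 = -23542)
a = -23542
(-12505 + 28108) + a = (-12505 + 28108) - 23542 = 15603 - 23542 = -7939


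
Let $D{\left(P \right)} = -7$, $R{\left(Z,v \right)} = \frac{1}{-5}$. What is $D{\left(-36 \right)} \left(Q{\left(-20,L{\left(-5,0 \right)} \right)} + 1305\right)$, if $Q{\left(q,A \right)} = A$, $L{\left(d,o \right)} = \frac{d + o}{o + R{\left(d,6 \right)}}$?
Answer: $-9310$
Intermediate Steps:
$R{\left(Z,v \right)} = - \frac{1}{5}$
$L{\left(d,o \right)} = \frac{d + o}{- \frac{1}{5} + o}$ ($L{\left(d,o \right)} = \frac{d + o}{o - \frac{1}{5}} = \frac{d + o}{- \frac{1}{5} + o}$)
$D{\left(-36 \right)} \left(Q{\left(-20,L{\left(-5,0 \right)} \right)} + 1305\right) = - 7 \left(\frac{5 \left(-5 + 0\right)}{-1 + 5 \cdot 0} + 1305\right) = - 7 \left(5 \frac{1}{-1 + 0} \left(-5\right) + 1305\right) = - 7 \left(5 \frac{1}{-1} \left(-5\right) + 1305\right) = - 7 \left(5 \left(-1\right) \left(-5\right) + 1305\right) = - 7 \left(25 + 1305\right) = \left(-7\right) 1330 = -9310$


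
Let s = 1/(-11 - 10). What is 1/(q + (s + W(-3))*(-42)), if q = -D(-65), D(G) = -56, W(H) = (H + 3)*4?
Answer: 1/58 ≈ 0.017241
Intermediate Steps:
s = -1/21 (s = 1/(-21) = -1/21 ≈ -0.047619)
W(H) = 12 + 4*H (W(H) = (3 + H)*4 = 12 + 4*H)
q = 56 (q = -1*(-56) = 56)
1/(q + (s + W(-3))*(-42)) = 1/(56 + (-1/21 + (12 + 4*(-3)))*(-42)) = 1/(56 + (-1/21 + (12 - 12))*(-42)) = 1/(56 + (-1/21 + 0)*(-42)) = 1/(56 - 1/21*(-42)) = 1/(56 + 2) = 1/58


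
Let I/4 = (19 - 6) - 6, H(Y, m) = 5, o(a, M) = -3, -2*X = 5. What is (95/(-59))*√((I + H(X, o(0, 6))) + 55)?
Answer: -190*√22/59 ≈ -15.105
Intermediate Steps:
X = -5/2 (X = -½*5 = -5/2 ≈ -2.5000)
I = 28 (I = 4*((19 - 6) - 6) = 4*(13 - 6) = 4*7 = 28)
(95/(-59))*√((I + H(X, o(0, 6))) + 55) = (95/(-59))*√((28 + 5) + 55) = (95*(-1/59))*√(33 + 55) = -190*√22/59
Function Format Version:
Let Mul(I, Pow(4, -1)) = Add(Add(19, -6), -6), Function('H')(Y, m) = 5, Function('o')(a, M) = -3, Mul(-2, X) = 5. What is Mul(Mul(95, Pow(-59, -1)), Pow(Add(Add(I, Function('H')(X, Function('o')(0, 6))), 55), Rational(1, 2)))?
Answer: Mul(Rational(-190, 59), Pow(22, Rational(1, 2))) ≈ -15.105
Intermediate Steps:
X = Rational(-5, 2) (X = Mul(Rational(-1, 2), 5) = Rational(-5, 2) ≈ -2.5000)
I = 28 (I = Mul(4, Add(Add(19, -6), -6)) = Mul(4, Add(13, -6)) = Mul(4, 7) = 28)
Mul(Mul(95, Pow(-59, -1)), Pow(Add(Add(I, Function('H')(X, Function('o')(0, 6))), 55), Rational(1, 2))) = Mul(Mul(95, Pow(-59, -1)), Pow(Add(Add(28, 5), 55), Rational(1, 2))) = Mul(Mul(95, Rational(-1, 59)), Pow(Add(33, 55), Rational(1, 2))) = Mul(Rational(-95, 59), Pow(88, Rational(1, 2))) = Mul(Rational(-95, 59), Mul(2, Pow(22, Rational(1, 2)))) = Mul(Rational(-190, 59), Pow(22, Rational(1, 2)))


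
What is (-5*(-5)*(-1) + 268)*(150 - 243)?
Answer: -22599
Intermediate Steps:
(-5*(-5)*(-1) + 268)*(150 - 243) = (25*(-1) + 268)*(-93) = (-25 + 268)*(-93) = 243*(-93) = -22599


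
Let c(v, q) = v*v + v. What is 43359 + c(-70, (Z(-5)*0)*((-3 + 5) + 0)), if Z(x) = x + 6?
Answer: 48189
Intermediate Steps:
Z(x) = 6 + x
c(v, q) = v + v² (c(v, q) = v² + v = v + v²)
43359 + c(-70, (Z(-5)*0)*((-3 + 5) + 0)) = 43359 - 70*(1 - 70) = 43359 - 70*(-69) = 43359 + 4830 = 48189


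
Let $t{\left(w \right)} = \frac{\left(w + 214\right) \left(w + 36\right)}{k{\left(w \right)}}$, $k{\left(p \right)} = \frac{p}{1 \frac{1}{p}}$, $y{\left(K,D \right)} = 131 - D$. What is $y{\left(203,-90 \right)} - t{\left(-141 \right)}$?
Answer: $\frac{1467122}{6627} \approx 221.39$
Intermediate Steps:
$k{\left(p \right)} = p^{2}$ ($k{\left(p \right)} = \frac{p}{\frac{1}{p}} = p p = p^{2}$)
$t{\left(w \right)} = \frac{\left(36 + w\right) \left(214 + w\right)}{w^{2}}$ ($t{\left(w \right)} = \frac{\left(w + 214\right) \left(w + 36\right)}{w^{2}} = \frac{\left(214 + w\right) \left(36 + w\right)}{w^{2}} = \frac{\left(36 + w\right) \left(214 + w\right)}{w^{2}}$)
$y{\left(203,-90 \right)} - t{\left(-141 \right)} = \left(131 - -90\right) - \left(1 + \frac{250}{-141} + \frac{7704}{19881}\right) = \left(131 + 90\right) - \left(1 + 250 \left(- \frac{1}{141}\right) + 7704 \cdot \frac{1}{19881}\right) = 221 - \left(1 - \frac{250}{141} + \frac{856}{2209}\right) = 221 - - \frac{2555}{6627} = 221 + \frac{2555}{6627} = \frac{1467122}{6627}$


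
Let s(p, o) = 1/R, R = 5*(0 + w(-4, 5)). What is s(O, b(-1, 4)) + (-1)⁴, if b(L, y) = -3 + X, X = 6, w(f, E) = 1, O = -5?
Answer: 6/5 ≈ 1.2000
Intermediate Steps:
R = 5 (R = 5*(0 + 1) = 5*1 = 5)
b(L, y) = 3 (b(L, y) = -3 + 6 = 3)
s(p, o) = ⅕ (s(p, o) = 1/5 = ⅕)
s(O, b(-1, 4)) + (-1)⁴ = ⅕ + (-1)⁴ = ⅕ + 1 = 6/5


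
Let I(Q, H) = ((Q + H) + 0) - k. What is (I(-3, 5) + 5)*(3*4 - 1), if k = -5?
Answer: 132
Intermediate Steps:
I(Q, H) = 5 + H + Q (I(Q, H) = ((Q + H) + 0) - 1*(-5) = ((H + Q) + 0) + 5 = (H + Q) + 5 = 5 + H + Q)
(I(-3, 5) + 5)*(3*4 - 1) = ((5 + 5 - 3) + 5)*(3*4 - 1) = (7 + 5)*(12 - 1) = 12*11 = 132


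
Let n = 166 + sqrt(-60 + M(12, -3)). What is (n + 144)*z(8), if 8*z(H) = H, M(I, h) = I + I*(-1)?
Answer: 310 + 2*I*sqrt(15) ≈ 310.0 + 7.746*I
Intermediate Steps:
M(I, h) = 0 (M(I, h) = I - I = 0)
z(H) = H/8
n = 166 + 2*I*sqrt(15) (n = 166 + sqrt(-60 + 0) = 166 + sqrt(-60) = 166 + 2*I*sqrt(15) ≈ 166.0 + 7.746*I)
(n + 144)*z(8) = ((166 + 2*I*sqrt(15)) + 144)*((1/8)*8) = (310 + 2*I*sqrt(15))*1 = 310 + 2*I*sqrt(15)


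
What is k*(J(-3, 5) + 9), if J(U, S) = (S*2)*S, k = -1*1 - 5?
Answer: -354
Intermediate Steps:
k = -6 (k = -1 - 5 = -6)
J(U, S) = 2*S² (J(U, S) = (2*S)*S = 2*S²)
k*(J(-3, 5) + 9) = -6*(2*5² + 9) = -6*(2*25 + 9) = -6*(50 + 9) = -6*59 = -354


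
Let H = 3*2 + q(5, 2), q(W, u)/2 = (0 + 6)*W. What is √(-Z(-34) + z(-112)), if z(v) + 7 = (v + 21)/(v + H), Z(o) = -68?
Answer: √133262/46 ≈ 7.9359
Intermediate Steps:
q(W, u) = 12*W (q(W, u) = 2*((0 + 6)*W) = 2*(6*W) = 12*W)
H = 66 (H = 3*2 + 12*5 = 6 + 60 = 66)
z(v) = -7 + (21 + v)/(66 + v) (z(v) = -7 + (v + 21)/(v + 66) = -7 + (21 + v)/(66 + v))
√(-Z(-34) + z(-112)) = √(-1*(-68) + 3*(-147 - 2*(-112))/(66 - 112)) = √(68 + 3*(-147 + 224)/(-46)) = √(68 + 3*(-1/46)*77) = √(68 - 231/46) = √(2897/46) = √133262/46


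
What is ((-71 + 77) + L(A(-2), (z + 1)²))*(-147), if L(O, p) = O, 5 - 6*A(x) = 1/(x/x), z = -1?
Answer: -980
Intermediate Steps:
A(x) = ⅔ (A(x) = ⅚ - 1/(6*(x/x)) = ⅚ - ⅙/1 = ⅚ - ⅙*1 = ⅚ - ⅙ = ⅔)
((-71 + 77) + L(A(-2), (z + 1)²))*(-147) = ((-71 + 77) + ⅔)*(-147) = (6 + ⅔)*(-147) = (20/3)*(-147) = -980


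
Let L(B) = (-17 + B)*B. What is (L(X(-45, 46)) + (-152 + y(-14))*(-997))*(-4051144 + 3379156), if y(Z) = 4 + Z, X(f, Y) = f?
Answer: -110410316352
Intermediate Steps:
L(B) = B*(-17 + B)
(L(X(-45, 46)) + (-152 + y(-14))*(-997))*(-4051144 + 3379156) = (-45*(-17 - 45) + (-152 + (4 - 14))*(-997))*(-4051144 + 3379156) = (-45*(-62) + (-152 - 10)*(-997))*(-671988) = (2790 - 162*(-997))*(-671988) = (2790 + 161514)*(-671988) = 164304*(-671988) = -110410316352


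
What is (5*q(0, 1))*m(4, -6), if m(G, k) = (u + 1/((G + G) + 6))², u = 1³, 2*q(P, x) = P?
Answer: 0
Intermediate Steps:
q(P, x) = P/2
u = 1
m(G, k) = (1 + 1/(6 + 2*G))² (m(G, k) = (1 + 1/((G + G) + 6))² = (1 + 1/(2*G + 6))² = (1 + 1/(6 + 2*G))²)
(5*q(0, 1))*m(4, -6) = (5*((½)*0))*((7 + 2*4)²/(4*(3 + 4)²)) = (5*0)*((¼)*(7 + 8)²/7²) = 0*((¼)*(1/49)*15²) = 0*((¼)*(1/49)*225) = 0*(225/196) = 0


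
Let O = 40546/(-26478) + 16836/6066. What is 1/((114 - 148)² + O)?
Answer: 4461543/5163094585 ≈ 0.00086412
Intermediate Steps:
O = 5550877/4461543 (O = 40546*(-1/26478) + 16836*(1/6066) = -20273/13239 + 2806/1011 = 5550877/4461543 ≈ 1.2442)
1/((114 - 148)² + O) = 1/((114 - 148)² + 5550877/4461543) = 1/((-34)² + 5550877/4461543) = 1/(1156 + 5550877/4461543) = 1/(5163094585/4461543) = 4461543/5163094585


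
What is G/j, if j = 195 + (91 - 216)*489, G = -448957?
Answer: 448957/60930 ≈ 7.3684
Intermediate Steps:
j = -60930 (j = 195 - 125*489 = 195 - 61125 = -60930)
G/j = -448957/(-60930) = -448957*(-1/60930) = 448957/60930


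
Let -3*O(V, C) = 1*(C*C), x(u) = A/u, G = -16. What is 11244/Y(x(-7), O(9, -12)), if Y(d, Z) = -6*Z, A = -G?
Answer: 937/24 ≈ 39.042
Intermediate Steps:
A = 16 (A = -1*(-16) = 16)
x(u) = 16/u
O(V, C) = -C²/3 (O(V, C) = -C*C/3 = -C²/3)
11244/Y(x(-7), O(9, -12)) = 11244/((-(-2)*(-12)²)) = 11244/((-(-2)*144)) = 11244/((-6*(-48))) = 11244/288 = 11244*(1/288) = 937/24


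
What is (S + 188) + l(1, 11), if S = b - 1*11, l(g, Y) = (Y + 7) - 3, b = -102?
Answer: 90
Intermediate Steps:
l(g, Y) = 4 + Y (l(g, Y) = (7 + Y) - 3 = 4 + Y)
S = -113 (S = -102 - 1*11 = -102 - 11 = -113)
(S + 188) + l(1, 11) = (-113 + 188) + (4 + 11) = 75 + 15 = 90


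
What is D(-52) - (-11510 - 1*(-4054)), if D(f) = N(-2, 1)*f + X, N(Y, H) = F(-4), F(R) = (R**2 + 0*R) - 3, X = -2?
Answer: 6778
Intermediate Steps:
F(R) = -3 + R**2 (F(R) = (R**2 + 0) - 3 = R**2 - 3 = -3 + R**2)
N(Y, H) = 13 (N(Y, H) = -3 + (-4)**2 = -3 + 16 = 13)
D(f) = -2 + 13*f (D(f) = 13*f - 2 = -2 + 13*f)
D(-52) - (-11510 - 1*(-4054)) = (-2 + 13*(-52)) - (-11510 - 1*(-4054)) = (-2 - 676) - (-11510 + 4054) = -678 - 1*(-7456) = -678 + 7456 = 6778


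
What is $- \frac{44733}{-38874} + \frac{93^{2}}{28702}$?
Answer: $\frac{4355236}{2999359} \approx 1.4521$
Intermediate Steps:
$- \frac{44733}{-38874} + \frac{93^{2}}{28702} = \left(-44733\right) \left(- \frac{1}{38874}\right) + 8649 \cdot \frac{1}{28702} = \frac{481}{418} + \frac{8649}{28702} = \frac{4355236}{2999359}$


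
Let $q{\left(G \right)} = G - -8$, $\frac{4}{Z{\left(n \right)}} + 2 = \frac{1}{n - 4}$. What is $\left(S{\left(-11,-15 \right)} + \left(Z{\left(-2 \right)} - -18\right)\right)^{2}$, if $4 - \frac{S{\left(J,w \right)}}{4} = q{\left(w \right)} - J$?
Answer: $\frac{44100}{169} \approx 260.95$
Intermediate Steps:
$Z{\left(n \right)} = \frac{4}{-2 + \frac{1}{-4 + n}}$ ($Z{\left(n \right)} = \frac{4}{-2 + \frac{1}{n - 4}} = \frac{4}{-2 + \frac{1}{-4 + n}}$)
$q{\left(G \right)} = 8 + G$ ($q{\left(G \right)} = G + 8 = 8 + G$)
$S{\left(J,w \right)} = -16 - 4 w + 4 J$ ($S{\left(J,w \right)} = 16 - 4 \left(\left(8 + w\right) - J\right) = 16 - 4 \left(8 + w - J\right) = 16 - \left(32 - 4 J + 4 w\right) = -16 - 4 w + 4 J$)
$\left(S{\left(-11,-15 \right)} + \left(Z{\left(-2 \right)} - -18\right)\right)^{2} = \left(\left(-16 - -60 + 4 \left(-11\right)\right) + \left(\frac{4 \left(4 - -2\right)}{-9 + 2 \left(-2\right)} - -18\right)\right)^{2} = \left(\left(-16 + 60 - 44\right) + \left(\frac{4 \left(4 + 2\right)}{-9 - 4} + 18\right)\right)^{2} = \left(0 + \left(4 \frac{1}{-13} \cdot 6 + 18\right)\right)^{2} = \left(0 + \left(4 \left(- \frac{1}{13}\right) 6 + 18\right)\right)^{2} = \left(0 + \left(- \frac{24}{13} + 18\right)\right)^{2} = \left(0 + \frac{210}{13}\right)^{2} = \left(\frac{210}{13}\right)^{2} = \frac{44100}{169}$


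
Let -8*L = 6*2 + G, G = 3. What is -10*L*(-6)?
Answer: -225/2 ≈ -112.50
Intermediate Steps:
L = -15/8 (L = -(6*2 + 3)/8 = -(12 + 3)/8 = -1/8*15 = -15/8 ≈ -1.8750)
-10*L*(-6) = -10*(-15/8)*(-6) = (75/4)*(-6) = -225/2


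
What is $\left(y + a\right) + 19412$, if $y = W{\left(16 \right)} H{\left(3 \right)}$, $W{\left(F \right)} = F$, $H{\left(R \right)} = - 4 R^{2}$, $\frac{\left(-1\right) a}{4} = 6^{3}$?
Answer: $17972$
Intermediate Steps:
$a = -864$ ($a = - 4 \cdot 6^{3} = \left(-4\right) 216 = -864$)
$y = -576$ ($y = 16 \left(- 4 \cdot 3^{2}\right) = 16 \left(\left(-4\right) 9\right) = 16 \left(-36\right) = -576$)
$\left(y + a\right) + 19412 = \left(-576 - 864\right) + 19412 = -1440 + 19412 = 17972$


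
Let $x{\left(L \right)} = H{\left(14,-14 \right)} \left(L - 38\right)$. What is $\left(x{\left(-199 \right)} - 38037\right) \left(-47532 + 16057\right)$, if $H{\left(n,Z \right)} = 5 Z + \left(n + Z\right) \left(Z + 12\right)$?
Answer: $675044325$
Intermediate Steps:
$H{\left(n,Z \right)} = 5 Z + \left(12 + Z\right) \left(Z + n\right)$ ($H{\left(n,Z \right)} = 5 Z + \left(Z + n\right) \left(12 + Z\right) = 5 Z + \left(12 + Z\right) \left(Z + n\right)$)
$x{\left(L \right)} = 2660 - 70 L$ ($x{\left(L \right)} = \left(\left(-14\right)^{2} + 12 \cdot 14 + 17 \left(-14\right) - 196\right) \left(L - 38\right) = \left(196 + 168 - 238 - 196\right) \left(-38 + L\right) = - 70 \left(-38 + L\right) = 2660 - 70 L$)
$\left(x{\left(-199 \right)} - 38037\right) \left(-47532 + 16057\right) = \left(\left(2660 - -13930\right) - 38037\right) \left(-47532 + 16057\right) = \left(\left(2660 + 13930\right) - 38037\right) \left(-31475\right) = \left(16590 - 38037\right) \left(-31475\right) = \left(-21447\right) \left(-31475\right) = 675044325$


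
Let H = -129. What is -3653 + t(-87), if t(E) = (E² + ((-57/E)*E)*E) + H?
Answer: 8746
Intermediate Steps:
t(E) = -129 + E² - 57*E (t(E) = (E² + ((-57/E)*E)*E) - 129 = (E² - 57*E) - 129 = -129 + E² - 57*E)
-3653 + t(-87) = -3653 + (-129 + (-87)² - 57*(-87)) = -3653 + (-129 + 7569 + 4959) = -3653 + 12399 = 8746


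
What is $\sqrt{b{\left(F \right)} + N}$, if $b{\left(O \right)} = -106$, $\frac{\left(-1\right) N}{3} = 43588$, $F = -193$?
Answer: $i \sqrt{130870} \approx 361.76 i$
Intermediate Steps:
$N = -130764$ ($N = \left(-3\right) 43588 = -130764$)
$\sqrt{b{\left(F \right)} + N} = \sqrt{-106 - 130764} = \sqrt{-130870} = i \sqrt{130870}$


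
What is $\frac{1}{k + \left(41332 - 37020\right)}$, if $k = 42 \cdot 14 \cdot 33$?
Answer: $\frac{1}{23716} \approx 4.2166 \cdot 10^{-5}$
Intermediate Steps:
$k = 19404$ ($k = 588 \cdot 33 = 19404$)
$\frac{1}{k + \left(41332 - 37020\right)} = \frac{1}{19404 + \left(41332 - 37020\right)} = \frac{1}{19404 + 4312} = \frac{1}{23716}$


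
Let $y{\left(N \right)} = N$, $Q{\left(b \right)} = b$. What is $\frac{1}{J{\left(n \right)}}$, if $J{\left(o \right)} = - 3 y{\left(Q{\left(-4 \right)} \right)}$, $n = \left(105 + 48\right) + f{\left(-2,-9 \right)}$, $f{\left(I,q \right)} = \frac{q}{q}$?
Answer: $\frac{1}{12} \approx 0.083333$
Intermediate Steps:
$f{\left(I,q \right)} = 1$
$n = 154$ ($n = \left(105 + 48\right) + 1 = 153 + 1 = 154$)
$J{\left(o \right)} = 12$ ($J{\left(o \right)} = \left(-3\right) \left(-4\right) = 12$)
$\frac{1}{J{\left(n \right)}} = \frac{1}{12}$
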